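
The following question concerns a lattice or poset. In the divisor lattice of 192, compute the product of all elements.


Divisors of 192: [1, 2, 3, 4, 6, 8, 12, 16, 24, 32, 48, 64, 96, 192]
Product = n^(d(n)/2) = 192^(14/2)
Product = 9618527719784448


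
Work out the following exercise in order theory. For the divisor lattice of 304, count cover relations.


A cover relation a -< b holds when a < b with no c strictly between.
Cover relations:
  1 -< 2
  1 -< 19
  2 -< 4
  2 -< 38
  4 -< 8
  4 -< 76
  8 -< 16
  8 -< 152
  ...5 more
Total: 13


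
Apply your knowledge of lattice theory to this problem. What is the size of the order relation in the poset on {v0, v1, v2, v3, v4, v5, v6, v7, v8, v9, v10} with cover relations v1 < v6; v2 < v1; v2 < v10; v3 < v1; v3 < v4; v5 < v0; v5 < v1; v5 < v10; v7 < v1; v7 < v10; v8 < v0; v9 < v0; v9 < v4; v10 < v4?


The order relation is {(a,b) : a <= b}, reflexive so it includes (a,a).
Examples: (v0,v0), (v1,v1), (v1,v6), (v10,v10), (v10,v4), ...
Total ordered pairs: 32


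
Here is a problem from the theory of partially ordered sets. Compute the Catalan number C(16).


C(n) = C(2n, n) / (n+1).
C(32, 16) = 601080390
C(16) = 601080390 / 17 = 35357670


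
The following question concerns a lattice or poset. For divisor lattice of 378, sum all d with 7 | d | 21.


Interval [7,21] in divisors of 378: [7, 21]
Sum = 28


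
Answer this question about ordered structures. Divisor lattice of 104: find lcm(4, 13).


In a divisor lattice, join = lcm (least common multiple).
gcd(4,13) = 1
lcm(4,13) = 4*13/gcd = 52/1 = 52


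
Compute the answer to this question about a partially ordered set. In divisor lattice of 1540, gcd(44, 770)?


Meet=gcd.
gcd(44,770)=22


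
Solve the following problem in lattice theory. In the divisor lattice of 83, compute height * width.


Height = length of longest chain minus 1; width = size of largest antichain.
A maximum chain: 1 | 83  (height 1).
A maximum antichain: {1}  (width 1).
Product = 1 * 1 = 1


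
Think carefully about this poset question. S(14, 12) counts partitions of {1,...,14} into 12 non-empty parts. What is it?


S(n,k) = k*S(n-1,k) + S(n-1,k-1).
S(13,12) = 78, S(13,11) = 2431
S(14,12) = 12*78 + 2431 = 936 + 2431
S(14,12) = 3367


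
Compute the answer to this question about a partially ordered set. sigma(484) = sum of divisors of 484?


sigma(n) = sum of divisors.
Divisors of 484: [1, 2, 4, 11, 22, 44, 121, 242, 484]
Sum = 931


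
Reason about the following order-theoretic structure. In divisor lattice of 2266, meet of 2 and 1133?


In a divisor lattice, meet = gcd (greatest common divisor).
By Euclidean algorithm or factoring: gcd(2,1133) = 1


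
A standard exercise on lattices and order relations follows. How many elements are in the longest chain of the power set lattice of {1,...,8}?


A chain is a totally ordered subset; we count the number of elements in a maximum chain.
Compute, for each element x, the size of the longest chain ending at x:
  {}: 1
  {1}: 2
  {2}: 2
  {3}: 2
  {4}: 2
  {5}: 2
  ...
A maximum chain: {} < {1} < {1,2} < {1,2,3} < {1,2,3,4} < {1,2,3,4,5} < {1,2,3,4,5,6} < {1,2,3,4,5,6,7} < {1,2,3,4,5,6,7,8}
Number of elements in the longest chain: 9


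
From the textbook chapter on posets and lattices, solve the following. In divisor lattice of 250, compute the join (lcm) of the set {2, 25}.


In a divisor lattice, join = lcm (least common multiple).
Compute lcm iteratively: start with first element, then lcm(current, next).
Elements: [2, 25]
lcm(2,25) = 50
Final lcm = 50


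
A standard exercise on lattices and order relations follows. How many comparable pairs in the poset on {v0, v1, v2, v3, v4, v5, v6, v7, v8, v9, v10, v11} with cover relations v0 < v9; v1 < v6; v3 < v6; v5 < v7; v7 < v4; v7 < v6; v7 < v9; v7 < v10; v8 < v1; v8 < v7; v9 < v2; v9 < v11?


A comparable pair {a,b} has a < b or b < a in the order.
Count unordered pairs where one element is strictly below the other.
Examples: {v0,v2}, {v0,v9}, {v0,v11}, {v1,v6}, ...
Total comparable pairs: 28


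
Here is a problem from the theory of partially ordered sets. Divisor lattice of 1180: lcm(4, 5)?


Join=lcm.
gcd(4,5)=1
lcm=20


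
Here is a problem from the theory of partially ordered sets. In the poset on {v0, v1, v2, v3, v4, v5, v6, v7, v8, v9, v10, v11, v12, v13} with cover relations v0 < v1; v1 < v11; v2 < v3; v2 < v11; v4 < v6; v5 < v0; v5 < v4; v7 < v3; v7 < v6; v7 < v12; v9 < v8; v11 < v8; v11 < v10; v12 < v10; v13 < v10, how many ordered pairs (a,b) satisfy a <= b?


The order relation is {(a,b) : a <= b}, reflexive so it includes (a,a).
Examples: (v0,v0), (v0,v1), (v0,v10), (v0,v11), (v0,v8), ...
Total ordered pairs: 42


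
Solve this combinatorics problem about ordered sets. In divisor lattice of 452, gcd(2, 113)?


Meet=gcd.
gcd(2,113)=1


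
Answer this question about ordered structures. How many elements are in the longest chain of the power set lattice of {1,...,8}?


A chain is a totally ordered subset; we count the number of elements in a maximum chain.
Compute, for each element x, the size of the longest chain ending at x:
  {}: 1
  {1}: 2
  {2}: 2
  {3}: 2
  {4}: 2
  {5}: 2
  ...
A maximum chain: {} < {1} < {1,2} < {1,2,3} < {1,2,3,4} < {1,2,3,4,5} < {1,2,3,4,5,6} < {1,2,3,4,5,6,7} < {1,2,3,4,5,6,7,8}
Number of elements in the longest chain: 9


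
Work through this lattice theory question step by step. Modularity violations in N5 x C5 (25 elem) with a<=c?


Modular law: if a <= c then a v (b ^ c) = (a v b) ^ c.
Check all triples (a,b,c) with a <= c among 25 elements.
  e.g. a=(a,0), b=(c,0), c=(b,0): lhs=(a,0) != rhs=(b,0)
  e.g. a=(a,0), b=(c,1), c=(b,0): lhs=(a,0) != rhs=(b,0)
Total violating triples: 75


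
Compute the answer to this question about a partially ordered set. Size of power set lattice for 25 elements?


Power set = 2^n.
2^25 = 33554432


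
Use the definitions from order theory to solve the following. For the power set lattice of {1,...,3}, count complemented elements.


An element a is complemented if some b has a meet b = bottom, a join b = top.
every subset A has complement S\A, so all elements are complemented.
Complemented elements: {}, {1}, {2}, {3}, {1,2}, {1,3}, ... (2 more)
Count: 8


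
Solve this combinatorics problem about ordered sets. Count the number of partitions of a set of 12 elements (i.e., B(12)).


B(n) = number of set partitions of an n-element set.
B(n) satisfies the recurrence: B(n+1) = sum_k C(n,k)*B(k).
B(12) = 4213597


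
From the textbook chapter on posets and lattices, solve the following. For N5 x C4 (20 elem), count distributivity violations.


Distributive law: a ^ (b v c) = (a ^ b) v (a ^ c).
Check all 20^3 = 8000 ordered triples (a,b,c).
  e.g. a=(b,0), b=(a,0), c=(c,0): lhs=(b,0) != rhs=(a,0)
  e.g. a=(b,0), b=(a,0), c=(c,1): lhs=(b,0) != rhs=(a,0)
Total violating triples: 128


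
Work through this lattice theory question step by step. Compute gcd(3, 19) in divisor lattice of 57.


In a divisor lattice, meet = gcd (greatest common divisor).
By Euclidean algorithm or factoring: gcd(3,19) = 1


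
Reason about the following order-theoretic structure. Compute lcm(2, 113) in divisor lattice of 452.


In a divisor lattice, join = lcm (least common multiple).
gcd(2,113) = 1
lcm(2,113) = 2*113/gcd = 226/1 = 226


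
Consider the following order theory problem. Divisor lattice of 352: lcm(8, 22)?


Join=lcm.
gcd(8,22)=2
lcm=88


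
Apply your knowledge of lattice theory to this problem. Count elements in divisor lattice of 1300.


Divisors of 1300: [1, 2, 4, 5, 10, 13, 20, 25, 26, 50, 52, 65, 100, 130, 260, 325, 650, 1300]
Count: 18


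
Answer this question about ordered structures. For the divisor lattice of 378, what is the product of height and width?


Height = length of longest chain minus 1; width = size of largest antichain.
A maximum chain: 1 | 7 | 21 | 63 | 189 | 378  (height 5).
A maximum antichain: {6, 9, 14, 21}  (width 4).
Product = 5 * 4 = 20


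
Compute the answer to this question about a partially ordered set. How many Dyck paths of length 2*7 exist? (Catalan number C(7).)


C(n) = C(2n, n) / (n+1).
C(14, 7) = 3432
C(7) = 3432 / 8 = 429


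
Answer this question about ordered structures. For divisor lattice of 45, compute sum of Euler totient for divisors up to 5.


Divisors of 45 up to 5: [1, 3, 5]
phi values: [1, 2, 4]
Sum = 7


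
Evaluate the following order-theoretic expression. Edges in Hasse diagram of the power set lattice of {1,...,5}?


A cover relation a -< b holds when a < b with no c strictly between.
Cover relations:
  {} -< {1}
  {} -< {2}
  {} -< {3}
  {} -< {4}
  {} -< {5}
  {1} -< {1,2}
  {1} -< {1,3}
  {1} -< {1,4}
  ...72 more
Total: 80


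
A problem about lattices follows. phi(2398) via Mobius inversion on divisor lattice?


phi(n) = n * prod_{p|n} (1 - 1/p).
Prime divisors of 2398: [2, 11, 109]
phi(2398) = 2398 * (1 - 1/2) * (1 - 1/11) * (1 - 1/109)
phi(2398) = 1080


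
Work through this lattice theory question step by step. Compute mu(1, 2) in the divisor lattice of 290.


In a divisor lattice, mu(a,b) = mu(b/a) where mu is the classical Mobius function.
b/a = 2/1 = 2
Prime factorization of 2: primes [2]
2 is squarefree with 1 prime factor(s), so mu(2) = (-1)^1 = -1


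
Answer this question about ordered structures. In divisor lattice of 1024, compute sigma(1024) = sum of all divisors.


sigma(n) = sum of divisors.
Divisors of 1024: [1, 2, 4, 8, 16, 32, 64, 128, 256, 512, 1024]
Sum = 2047


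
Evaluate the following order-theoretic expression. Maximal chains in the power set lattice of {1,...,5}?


A maximal chain goes from the minimum element to a maximal element via cover relations.
Counting all min-to-max paths in the cover graph.
Total maximal chains: 120


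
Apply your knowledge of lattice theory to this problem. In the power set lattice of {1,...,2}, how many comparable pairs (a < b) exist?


A comparable pair {a,b} has a < b or b < a in the order.
Count unordered pairs where one element is strictly below the other.
Examples: {{},{1}}, {{},{2}}, {{},{1,2}}, {{1},{1,2}}, ...
Total comparable pairs: 5


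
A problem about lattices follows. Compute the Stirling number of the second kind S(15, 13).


S(n,k) = k*S(n-1,k) + S(n-1,k-1).
S(14,13) = 91, S(14,12) = 3367
S(15,13) = 13*91 + 3367 = 1183 + 3367
S(15,13) = 4550


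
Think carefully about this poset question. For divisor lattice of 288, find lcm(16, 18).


In a divisor lattice, join = lcm (least common multiple).
Compute lcm iteratively: start with first element, then lcm(current, next).
Elements: [16, 18]
lcm(16,18) = 144
Final lcm = 144


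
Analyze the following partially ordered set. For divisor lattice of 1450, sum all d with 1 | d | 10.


Interval [1,10] in divisors of 1450: [1, 2, 5, 10]
Sum = 18


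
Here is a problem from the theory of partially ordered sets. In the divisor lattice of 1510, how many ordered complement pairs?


Complement pair (a,b): a meet b = bottom, a join b = top.
Here: gcd(a,b)=1 and lcm(a,b)=1510, i.e. a*b=1510 with a,b coprime.
Pairs found: (1,1510), (2,755), (5,302), (10,151), ... (4 more)
Total ordered pairs: 8


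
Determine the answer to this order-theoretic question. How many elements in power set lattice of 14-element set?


Power set = 2^n.
2^14 = 16384


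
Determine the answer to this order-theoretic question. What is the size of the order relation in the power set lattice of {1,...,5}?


The order relation is {(a,b) : a <= b}, reflexive so it includes (a,a).
Examples: ({},{}), ({},{1,2}), ({},{1,2,3}), ({},{1,2,3,4}), ({},{1,2,3,4,5}), ...
Total ordered pairs: 243


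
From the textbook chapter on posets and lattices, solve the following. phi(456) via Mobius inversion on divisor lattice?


phi(n) = n * prod_{p|n} (1 - 1/p).
Prime divisors of 456: [2, 3, 19]
phi(456) = 456 * (1 - 1/2) * (1 - 1/3) * (1 - 1/19)
phi(456) = 144


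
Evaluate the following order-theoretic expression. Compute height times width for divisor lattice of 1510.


Height = length of longest chain minus 1; width = size of largest antichain.
A maximum chain: 1 | 151 | 755 | 1510  (height 3).
A maximum antichain: {2, 5, 151}  (width 3).
Product = 3 * 3 = 9


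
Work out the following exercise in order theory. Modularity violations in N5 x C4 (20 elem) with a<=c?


Modular law: if a <= c then a v (b ^ c) = (a v b) ^ c.
Check all triples (a,b,c) with a <= c among 20 elements.
  e.g. a=(a,0), b=(c,0), c=(b,0): lhs=(a,0) != rhs=(b,0)
  e.g. a=(a,0), b=(c,1), c=(b,0): lhs=(a,0) != rhs=(b,0)
Total violating triples: 40


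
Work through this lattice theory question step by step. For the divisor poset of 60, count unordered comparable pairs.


A comparable pair {a,b} has a < b or b < a in the order.
Count unordered pairs where one element is strictly below the other.
Examples: {1,2}, {1,3}, {1,4}, {1,5}, ...
Total comparable pairs: 42


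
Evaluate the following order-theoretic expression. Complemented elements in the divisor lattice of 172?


An element a is complemented if some b has a meet b = bottom, a join b = top.
a is complemented iff gcd(a, n/a)=1, i.e. a is a unitary divisor of 172.
Complemented elements: 1, 4, 43, 172
Count: 4


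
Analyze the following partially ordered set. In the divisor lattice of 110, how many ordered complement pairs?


Complement pair (a,b): a meet b = bottom, a join b = top.
Here: gcd(a,b)=1 and lcm(a,b)=110, i.e. a*b=110 with a,b coprime.
Pairs found: (1,110), (2,55), (5,22), (10,11), ... (4 more)
Total ordered pairs: 8


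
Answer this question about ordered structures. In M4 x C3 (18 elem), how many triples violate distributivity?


Distributive law: a ^ (b v c) = (a ^ b) v (a ^ c).
Check all 18^3 = 5832 ordered triples (a,b,c).
  e.g. a=(a1,0), b=(a2,0), c=(a3,0): lhs=(a1,0) != rhs=(0,0)
  e.g. a=(a1,0), b=(a2,0), c=(a3,1): lhs=(a1,0) != rhs=(0,0)
Total violating triples: 648


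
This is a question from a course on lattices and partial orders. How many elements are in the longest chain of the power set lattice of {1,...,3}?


A chain is a totally ordered subset; we count the number of elements in a maximum chain.
Compute, for each element x, the size of the longest chain ending at x:
  {}: 1
  {1}: 2
  {2}: 2
  {3}: 2
  {1,2}: 3
  {1,3}: 3
  ...
A maximum chain: {} < {1} < {1,2} < {1,2,3}
Number of elements in the longest chain: 4


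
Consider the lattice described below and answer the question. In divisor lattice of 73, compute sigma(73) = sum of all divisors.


sigma(n) = sum of divisors.
Divisors of 73: [1, 73]
Sum = 74


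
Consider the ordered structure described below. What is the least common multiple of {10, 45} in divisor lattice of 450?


In a divisor lattice, join = lcm (least common multiple).
Compute lcm iteratively: start with first element, then lcm(current, next).
Elements: [10, 45]
lcm(10,45) = 90
Final lcm = 90


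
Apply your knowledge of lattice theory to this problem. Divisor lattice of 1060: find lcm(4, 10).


In a divisor lattice, join = lcm (least common multiple).
gcd(4,10) = 2
lcm(4,10) = 4*10/gcd = 40/2 = 20


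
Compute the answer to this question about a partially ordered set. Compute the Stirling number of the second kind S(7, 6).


S(n,k) = k*S(n-1,k) + S(n-1,k-1).
S(6,6) = 1, S(6,5) = 15
S(7,6) = 6*1 + 15 = 6 + 15
S(7,6) = 21


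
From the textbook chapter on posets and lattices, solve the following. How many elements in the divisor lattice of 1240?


Divisors of 1240: [1, 2, 4, 5, 8, 10, 20, 31, 40, 62, 124, 155, 248, 310, 620, 1240]
Count: 16


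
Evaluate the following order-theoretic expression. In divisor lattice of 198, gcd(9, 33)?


Meet=gcd.
gcd(9,33)=3


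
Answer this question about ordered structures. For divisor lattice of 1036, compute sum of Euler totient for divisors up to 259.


Divisors of 1036 up to 259: [1, 2, 4, 7, 14, 28, 37, 74, 148, 259]
phi values: [1, 1, 2, 6, 6, 12, 36, 36, 72, 216]
Sum = 388


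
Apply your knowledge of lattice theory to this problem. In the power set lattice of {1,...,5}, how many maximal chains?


A maximal chain goes from the minimum element to a maximal element via cover relations.
Counting all min-to-max paths in the cover graph.
Total maximal chains: 120


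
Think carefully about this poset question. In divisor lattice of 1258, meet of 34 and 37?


In a divisor lattice, meet = gcd (greatest common divisor).
By Euclidean algorithm or factoring: gcd(34,37) = 1


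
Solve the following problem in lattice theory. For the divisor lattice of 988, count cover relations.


A cover relation a -< b holds when a < b with no c strictly between.
Cover relations:
  1 -< 2
  1 -< 13
  1 -< 19
  2 -< 4
  2 -< 26
  2 -< 38
  4 -< 52
  4 -< 76
  ...12 more
Total: 20


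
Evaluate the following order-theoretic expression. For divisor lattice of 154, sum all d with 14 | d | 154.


Interval [14,154] in divisors of 154: [14, 154]
Sum = 168


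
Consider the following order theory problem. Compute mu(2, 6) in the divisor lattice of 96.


In a divisor lattice, mu(a,b) = mu(b/a) where mu is the classical Mobius function.
b/a = 6/2 = 3
Prime factorization of 3: primes [3]
3 is squarefree with 1 prime factor(s), so mu(3) = (-1)^1 = -1


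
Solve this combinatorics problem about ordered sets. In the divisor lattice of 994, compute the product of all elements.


Divisors of 994: [1, 2, 7, 14, 71, 142, 497, 994]
Product = n^(d(n)/2) = 994^(8/2)
Product = 976215137296


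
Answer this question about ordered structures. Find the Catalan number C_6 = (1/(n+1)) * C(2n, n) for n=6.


C(n) = C(2n, n) / (n+1).
C(12, 6) = 924
C(6) = 924 / 7 = 132


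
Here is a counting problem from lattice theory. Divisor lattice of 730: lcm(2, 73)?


Join=lcm.
gcd(2,73)=1
lcm=146


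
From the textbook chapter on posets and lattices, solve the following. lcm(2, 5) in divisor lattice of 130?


Join=lcm.
gcd(2,5)=1
lcm=10


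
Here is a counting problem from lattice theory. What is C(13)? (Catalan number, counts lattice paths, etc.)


C(n) = C(2n, n) / (n+1).
C(26, 13) = 10400600
C(13) = 10400600 / 14 = 742900


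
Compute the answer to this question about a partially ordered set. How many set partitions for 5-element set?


B(n) = number of set partitions of an n-element set.
B(n) satisfies the recurrence: B(n+1) = sum_k C(n,k)*B(k).
B(5) = 52


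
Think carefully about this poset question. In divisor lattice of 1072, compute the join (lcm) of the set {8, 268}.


In a divisor lattice, join = lcm (least common multiple).
Compute lcm iteratively: start with first element, then lcm(current, next).
Elements: [8, 268]
lcm(8,268) = 536
Final lcm = 536


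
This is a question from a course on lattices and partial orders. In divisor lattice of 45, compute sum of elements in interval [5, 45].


Interval [5,45] in divisors of 45: [5, 15, 45]
Sum = 65


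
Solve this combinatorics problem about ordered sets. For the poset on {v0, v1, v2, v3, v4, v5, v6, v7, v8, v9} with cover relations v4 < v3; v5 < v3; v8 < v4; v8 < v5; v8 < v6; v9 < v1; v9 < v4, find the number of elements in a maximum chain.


A chain is a totally ordered subset; we count the number of elements in a maximum chain.
Compute, for each element x, the size of the longest chain ending at x:
  v0: 1
  v2: 1
  v7: 1
  v8: 1
  v9: 1
  v1: 2
  ...
A maximum chain: v8 < v4 < v3
Number of elements in the longest chain: 3


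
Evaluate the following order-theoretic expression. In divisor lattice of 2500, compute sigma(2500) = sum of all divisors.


sigma(n) = sum of divisors.
Divisors of 2500: [1, 2, 4, 5, 10, 20, 25, 50, 100, 125, 250, 500, 625, 1250, 2500]
Sum = 5467


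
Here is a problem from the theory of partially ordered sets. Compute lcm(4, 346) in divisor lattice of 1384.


In a divisor lattice, join = lcm (least common multiple).
gcd(4,346) = 2
lcm(4,346) = 4*346/gcd = 1384/2 = 692


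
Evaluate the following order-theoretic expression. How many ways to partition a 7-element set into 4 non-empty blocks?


S(n,k) = k*S(n-1,k) + S(n-1,k-1).
S(6,4) = 65, S(6,3) = 90
S(7,4) = 4*65 + 90 = 260 + 90
S(7,4) = 350


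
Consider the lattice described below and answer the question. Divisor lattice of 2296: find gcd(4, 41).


In a divisor lattice, meet = gcd (greatest common divisor).
By Euclidean algorithm or factoring: gcd(4,41) = 1


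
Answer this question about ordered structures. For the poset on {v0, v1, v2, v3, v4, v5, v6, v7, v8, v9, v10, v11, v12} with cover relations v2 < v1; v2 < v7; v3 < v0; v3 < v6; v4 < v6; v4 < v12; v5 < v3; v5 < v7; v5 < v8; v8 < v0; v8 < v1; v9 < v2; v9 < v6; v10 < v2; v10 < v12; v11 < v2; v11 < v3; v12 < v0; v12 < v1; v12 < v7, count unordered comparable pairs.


A comparable pair {a,b} has a < b or b < a in the order.
Count unordered pairs where one element is strictly below the other.
Examples: {v0,v3}, {v0,v4}, {v0,v5}, {v0,v8}, ...
Total comparable pairs: 35


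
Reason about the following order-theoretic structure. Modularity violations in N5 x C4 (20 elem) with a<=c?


Modular law: if a <= c then a v (b ^ c) = (a v b) ^ c.
Check all triples (a,b,c) with a <= c among 20 elements.
  e.g. a=(a,0), b=(c,0), c=(b,0): lhs=(a,0) != rhs=(b,0)
  e.g. a=(a,0), b=(c,1), c=(b,0): lhs=(a,0) != rhs=(b,0)
Total violating triples: 40


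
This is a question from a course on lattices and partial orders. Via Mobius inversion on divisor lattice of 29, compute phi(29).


phi(n) = n * prod_{p|n} (1 - 1/p).
Prime divisors of 29: [29]
phi(29) = 29 * (1 - 1/29)
phi(29) = 28


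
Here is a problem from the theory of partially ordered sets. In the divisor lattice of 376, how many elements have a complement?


An element a is complemented if some b has a meet b = bottom, a join b = top.
a is complemented iff gcd(a, n/a)=1, i.e. a is a unitary divisor of 376.
Complemented elements: 1, 8, 47, 376
Count: 4


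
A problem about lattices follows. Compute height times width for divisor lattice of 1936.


Height = length of longest chain minus 1; width = size of largest antichain.
A maximum chain: 1 | 11 | 121 | 242 | 484 | 968 | 1936  (height 6).
A maximum antichain: {4, 22, 121}  (width 3).
Product = 6 * 3 = 18


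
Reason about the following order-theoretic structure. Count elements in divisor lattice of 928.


Divisors of 928: [1, 2, 4, 8, 16, 29, 32, 58, 116, 232, 464, 928]
Count: 12


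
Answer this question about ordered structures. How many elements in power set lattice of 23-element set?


Power set = 2^n.
2^23 = 8388608


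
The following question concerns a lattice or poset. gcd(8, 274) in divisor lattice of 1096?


Meet=gcd.
gcd(8,274)=2


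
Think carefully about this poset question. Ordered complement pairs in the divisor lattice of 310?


Complement pair (a,b): a meet b = bottom, a join b = top.
Here: gcd(a,b)=1 and lcm(a,b)=310, i.e. a*b=310 with a,b coprime.
Pairs found: (1,310), (2,155), (5,62), (10,31), ... (4 more)
Total ordered pairs: 8


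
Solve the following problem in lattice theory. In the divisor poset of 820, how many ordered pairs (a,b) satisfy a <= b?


The order relation is {(a,b) : a <= b}, reflexive so it includes (a,a).
Examples: (1,1), (1,10), (1,164), (1,2), (1,20), ...
Total ordered pairs: 54


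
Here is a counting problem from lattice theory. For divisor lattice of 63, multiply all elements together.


Divisors of 63: [1, 3, 7, 9, 21, 63]
Product = n^(d(n)/2) = 63^(6/2)
Product = 250047


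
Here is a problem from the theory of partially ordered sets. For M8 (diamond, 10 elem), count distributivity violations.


Distributive law: a ^ (b v c) = (a ^ b) v (a ^ c).
Check all 10^3 = 1000 ordered triples (a,b,c).
  e.g. a=a1, b=a2, c=a3: lhs=a1 != rhs=0
  e.g. a=a1, b=a2, c=a4: lhs=a1 != rhs=0
Total violating triples: 336


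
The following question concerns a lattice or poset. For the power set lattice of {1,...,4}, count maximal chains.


A maximal chain goes from the minimum element to a maximal element via cover relations.
Counting all min-to-max paths in the cover graph.
Total maximal chains: 24


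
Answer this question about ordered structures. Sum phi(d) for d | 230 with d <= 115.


Divisors of 230 up to 115: [1, 2, 5, 10, 23, 46, 115]
phi values: [1, 1, 4, 4, 22, 22, 88]
Sum = 142


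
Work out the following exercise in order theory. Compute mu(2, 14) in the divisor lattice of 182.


In a divisor lattice, mu(a,b) = mu(b/a) where mu is the classical Mobius function.
b/a = 14/2 = 7
Prime factorization of 7: primes [7]
7 is squarefree with 1 prime factor(s), so mu(7) = (-1)^1 = -1


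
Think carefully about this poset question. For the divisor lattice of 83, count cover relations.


A cover relation a -< b holds when a < b with no c strictly between.
Cover relations:
  1 -< 83
Total: 1


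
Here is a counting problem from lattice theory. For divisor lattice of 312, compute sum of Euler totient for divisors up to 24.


Divisors of 312 up to 24: [1, 2, 3, 4, 6, 8, 12, 13, 24]
phi values: [1, 1, 2, 2, 2, 4, 4, 12, 8]
Sum = 36


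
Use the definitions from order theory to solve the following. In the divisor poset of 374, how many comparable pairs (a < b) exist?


A comparable pair {a,b} has a < b or b < a in the order.
Count unordered pairs where one element is strictly below the other.
Examples: {1,2}, {1,11}, {1,17}, {1,22}, ...
Total comparable pairs: 19


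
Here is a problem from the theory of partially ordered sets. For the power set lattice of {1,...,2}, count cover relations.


A cover relation a -< b holds when a < b with no c strictly between.
Cover relations:
  {} -< {1}
  {} -< {2}
  {1} -< {1,2}
  {2} -< {1,2}
Total: 4


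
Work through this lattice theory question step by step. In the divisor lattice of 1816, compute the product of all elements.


Divisors of 1816: [1, 2, 4, 8, 227, 454, 908, 1816]
Product = n^(d(n)/2) = 1816^(8/2)
Product = 10875854196736


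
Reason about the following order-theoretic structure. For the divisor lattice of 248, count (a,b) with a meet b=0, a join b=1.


Complement pair (a,b): a meet b = bottom, a join b = top.
Here: gcd(a,b)=1 and lcm(a,b)=248, i.e. a*b=248 with a,b coprime.
Pairs found: (1,248), (8,31), (31,8), (248,1)
Total ordered pairs: 4


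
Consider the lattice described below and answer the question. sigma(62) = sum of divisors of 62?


sigma(n) = sum of divisors.
Divisors of 62: [1, 2, 31, 62]
Sum = 96


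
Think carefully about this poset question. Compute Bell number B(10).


B(n) = number of set partitions of an n-element set.
B(n) satisfies the recurrence: B(n+1) = sum_k C(n,k)*B(k).
B(10) = 115975


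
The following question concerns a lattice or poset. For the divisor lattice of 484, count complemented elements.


An element a is complemented if some b has a meet b = bottom, a join b = top.
a is complemented iff gcd(a, n/a)=1, i.e. a is a unitary divisor of 484.
Complemented elements: 1, 4, 121, 484
Count: 4


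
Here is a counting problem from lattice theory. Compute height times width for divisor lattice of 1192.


Height = length of longest chain minus 1; width = size of largest antichain.
A maximum chain: 1 | 149 | 298 | 596 | 1192  (height 4).
A maximum antichain: {2, 149}  (width 2).
Product = 4 * 2 = 8


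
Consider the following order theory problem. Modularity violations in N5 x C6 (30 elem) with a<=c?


Modular law: if a <= c then a v (b ^ c) = (a v b) ^ c.
Check all triples (a,b,c) with a <= c among 30 elements.
  e.g. a=(a,0), b=(c,0), c=(b,0): lhs=(a,0) != rhs=(b,0)
  e.g. a=(a,0), b=(c,1), c=(b,0): lhs=(a,0) != rhs=(b,0)
Total violating triples: 126


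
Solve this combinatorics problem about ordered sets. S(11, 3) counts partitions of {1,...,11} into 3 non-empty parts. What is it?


S(n,k) = k*S(n-1,k) + S(n-1,k-1).
S(10,3) = 9330, S(10,2) = 511
S(11,3) = 3*9330 + 511 = 27990 + 511
S(11,3) = 28501


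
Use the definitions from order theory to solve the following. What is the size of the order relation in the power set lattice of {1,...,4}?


The order relation is {(a,b) : a <= b}, reflexive so it includes (a,a).
Examples: ({},{}), ({},{1,2}), ({},{1,2,3}), ({},{1,2,3,4}), ({},{1,2,4}), ...
Total ordered pairs: 81


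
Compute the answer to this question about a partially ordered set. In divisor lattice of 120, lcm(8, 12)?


Join=lcm.
gcd(8,12)=4
lcm=24


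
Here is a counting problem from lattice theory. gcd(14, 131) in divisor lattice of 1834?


Meet=gcd.
gcd(14,131)=1


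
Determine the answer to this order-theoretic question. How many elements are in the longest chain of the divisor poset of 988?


A chain is a totally ordered subset; we count the number of elements in a maximum chain.
Compute, for each element x, the size of the longest chain ending at x:
  1: 1
  2: 2
  13: 2
  19: 2
  4: 3
  26: 3
  ...
A maximum chain: 1 < 2 < 4 < 52 < 988
Number of elements in the longest chain: 5


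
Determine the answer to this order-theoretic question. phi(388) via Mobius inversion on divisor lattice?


phi(n) = n * prod_{p|n} (1 - 1/p).
Prime divisors of 388: [2, 97]
phi(388) = 388 * (1 - 1/2) * (1 - 1/97)
phi(388) = 192


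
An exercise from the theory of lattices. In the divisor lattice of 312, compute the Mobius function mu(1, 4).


In a divisor lattice, mu(a,b) = mu(b/a) where mu is the classical Mobius function.
b/a = 4/1 = 4
Prime factorization of 4: primes [2]
4 is not squarefree, so mu(4) = 0


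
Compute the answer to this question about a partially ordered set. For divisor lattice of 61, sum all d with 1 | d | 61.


Interval [1,61] in divisors of 61: [1, 61]
Sum = 62


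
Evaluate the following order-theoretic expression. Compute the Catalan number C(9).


C(n) = C(2n, n) / (n+1).
C(18, 9) = 48620
C(9) = 48620 / 10 = 4862


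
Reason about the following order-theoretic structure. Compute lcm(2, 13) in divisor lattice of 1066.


In a divisor lattice, join = lcm (least common multiple).
gcd(2,13) = 1
lcm(2,13) = 2*13/gcd = 26/1 = 26


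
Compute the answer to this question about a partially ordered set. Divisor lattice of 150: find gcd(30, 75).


In a divisor lattice, meet = gcd (greatest common divisor).
By Euclidean algorithm or factoring: gcd(30,75) = 15


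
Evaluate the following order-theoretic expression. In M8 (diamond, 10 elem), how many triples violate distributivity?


Distributive law: a ^ (b v c) = (a ^ b) v (a ^ c).
Check all 10^3 = 1000 ordered triples (a,b,c).
  e.g. a=a1, b=a2, c=a3: lhs=a1 != rhs=0
  e.g. a=a1, b=a2, c=a4: lhs=a1 != rhs=0
Total violating triples: 336


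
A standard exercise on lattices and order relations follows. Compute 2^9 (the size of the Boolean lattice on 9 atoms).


Power set = 2^n.
2^9 = 512


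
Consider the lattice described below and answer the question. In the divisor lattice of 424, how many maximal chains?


A maximal chain goes from the minimum element to a maximal element via cover relations.
Counting all min-to-max paths in the cover graph.
Total maximal chains: 4


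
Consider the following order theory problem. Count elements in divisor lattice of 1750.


Divisors of 1750: [1, 2, 5, 7, 10, 14, 25, 35, 50, 70, 125, 175, 250, 350, 875, 1750]
Count: 16


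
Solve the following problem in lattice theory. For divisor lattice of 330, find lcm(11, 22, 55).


In a divisor lattice, join = lcm (least common multiple).
Compute lcm iteratively: start with first element, then lcm(current, next).
Elements: [11, 22, 55]
lcm(11,22) = 22
lcm(22,55) = 110
Final lcm = 110


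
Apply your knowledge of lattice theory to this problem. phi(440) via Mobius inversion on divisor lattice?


phi(n) = n * prod_{p|n} (1 - 1/p).
Prime divisors of 440: [2, 5, 11]
phi(440) = 440 * (1 - 1/2) * (1 - 1/5) * (1 - 1/11)
phi(440) = 160


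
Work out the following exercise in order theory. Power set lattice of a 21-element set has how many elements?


Power set = 2^n.
2^21 = 2097152


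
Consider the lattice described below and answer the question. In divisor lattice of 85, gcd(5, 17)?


Meet=gcd.
gcd(5,17)=1


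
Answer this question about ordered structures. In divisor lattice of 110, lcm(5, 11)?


Join=lcm.
gcd(5,11)=1
lcm=55


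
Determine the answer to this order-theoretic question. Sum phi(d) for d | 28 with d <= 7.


Divisors of 28 up to 7: [1, 2, 4, 7]
phi values: [1, 1, 2, 6]
Sum = 10


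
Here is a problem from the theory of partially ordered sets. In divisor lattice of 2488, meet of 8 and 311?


In a divisor lattice, meet = gcd (greatest common divisor).
By Euclidean algorithm or factoring: gcd(8,311) = 1


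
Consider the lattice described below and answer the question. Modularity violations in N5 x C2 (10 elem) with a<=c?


Modular law: if a <= c then a v (b ^ c) = (a v b) ^ c.
Check all triples (a,b,c) with a <= c among 10 elements.
  e.g. a=(a,0), b=(c,0), c=(b,0): lhs=(a,0) != rhs=(b,0)
  e.g. a=(a,0), b=(c,1), c=(b,0): lhs=(a,0) != rhs=(b,0)
Total violating triples: 6


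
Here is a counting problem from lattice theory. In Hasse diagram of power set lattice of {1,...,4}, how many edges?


A cover relation a -< b holds when a < b with no c strictly between.
Cover relations:
  {} -< {1}
  {} -< {2}
  {} -< {3}
  {} -< {4}
  {1} -< {1,2}
  {1} -< {1,3}
  {1} -< {1,4}
  {2} -< {1,2}
  ...24 more
Total: 32


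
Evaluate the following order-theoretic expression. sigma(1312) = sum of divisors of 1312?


sigma(n) = sum of divisors.
Divisors of 1312: [1, 2, 4, 8, 16, 32, 41, 82, 164, 328, 656, 1312]
Sum = 2646


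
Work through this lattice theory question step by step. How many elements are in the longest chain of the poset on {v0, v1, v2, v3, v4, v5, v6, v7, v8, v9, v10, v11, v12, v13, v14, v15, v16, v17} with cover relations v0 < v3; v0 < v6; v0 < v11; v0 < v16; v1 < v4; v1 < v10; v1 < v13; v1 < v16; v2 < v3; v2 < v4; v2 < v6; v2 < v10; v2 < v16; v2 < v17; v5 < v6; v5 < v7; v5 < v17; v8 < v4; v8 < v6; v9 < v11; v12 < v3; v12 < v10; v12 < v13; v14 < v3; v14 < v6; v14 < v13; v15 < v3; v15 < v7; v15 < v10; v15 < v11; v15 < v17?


A chain is a totally ordered subset; we count the number of elements in a maximum chain.
Compute, for each element x, the size of the longest chain ending at x:
  v0: 1
  v1: 1
  v2: 1
  v5: 1
  v8: 1
  v9: 1
  ...
A maximum chain: v0 < v3
Number of elements in the longest chain: 2


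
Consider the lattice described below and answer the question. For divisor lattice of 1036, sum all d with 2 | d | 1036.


Interval [2,1036] in divisors of 1036: [2, 4, 14, 28, 74, 148, 518, 1036]
Sum = 1824


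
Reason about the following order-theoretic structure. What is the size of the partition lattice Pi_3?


B(n) = number of set partitions of an n-element set.
B(n) satisfies the recurrence: B(n+1) = sum_k C(n,k)*B(k).
B(3) = 5


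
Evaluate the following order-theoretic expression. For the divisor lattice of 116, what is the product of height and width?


Height = length of longest chain minus 1; width = size of largest antichain.
A maximum chain: 1 | 29 | 58 | 116  (height 3).
A maximum antichain: {2, 29}  (width 2).
Product = 3 * 2 = 6


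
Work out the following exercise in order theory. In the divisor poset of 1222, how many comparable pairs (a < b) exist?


A comparable pair {a,b} has a < b or b < a in the order.
Count unordered pairs where one element is strictly below the other.
Examples: {1,2}, {1,13}, {1,26}, {1,47}, ...
Total comparable pairs: 19


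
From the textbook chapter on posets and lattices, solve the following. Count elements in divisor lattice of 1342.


Divisors of 1342: [1, 2, 11, 22, 61, 122, 671, 1342]
Count: 8


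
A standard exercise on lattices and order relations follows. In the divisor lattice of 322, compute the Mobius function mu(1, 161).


In a divisor lattice, mu(a,b) = mu(b/a) where mu is the classical Mobius function.
b/a = 161/1 = 161
Prime factorization of 161: primes [7, 23]
161 is squarefree with 2 prime factor(s), so mu(161) = (-1)^2 = 1


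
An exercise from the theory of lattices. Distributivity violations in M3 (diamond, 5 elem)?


Distributive law: a ^ (b v c) = (a ^ b) v (a ^ c).
Check all 5^3 = 125 ordered triples (a,b,c).
  e.g. a=a1, b=a2, c=a3: lhs=a1 != rhs=0
  e.g. a=a1, b=a3, c=a2: lhs=a1 != rhs=0
Total violating triples: 6


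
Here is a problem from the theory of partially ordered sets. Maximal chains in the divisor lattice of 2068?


A maximal chain goes from the minimum element to a maximal element via cover relations.
Counting all min-to-max paths in the cover graph.
Total maximal chains: 12


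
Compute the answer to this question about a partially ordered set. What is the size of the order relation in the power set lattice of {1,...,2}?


The order relation is {(a,b) : a <= b}, reflexive so it includes (a,a).
Examples: ({},{}), ({},{1,2}), ({},{1}), ({},{2}), ({1,2},{1,2}), ...
Total ordered pairs: 9


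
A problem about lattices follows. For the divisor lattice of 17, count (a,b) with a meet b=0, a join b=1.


Complement pair (a,b): a meet b = bottom, a join b = top.
Here: gcd(a,b)=1 and lcm(a,b)=17, i.e. a*b=17 with a,b coprime.
Pairs found: (1,17), (17,1)
Total ordered pairs: 2


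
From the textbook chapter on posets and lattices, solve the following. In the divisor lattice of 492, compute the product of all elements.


Divisors of 492: [1, 2, 3, 4, 6, 12, 41, 82, 123, 164, 246, 492]
Product = n^(d(n)/2) = 492^(12/2)
Product = 14183735261958144


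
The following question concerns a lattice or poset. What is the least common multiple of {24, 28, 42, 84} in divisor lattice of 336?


In a divisor lattice, join = lcm (least common multiple).
Compute lcm iteratively: start with first element, then lcm(current, next).
Elements: [24, 28, 42, 84]
lcm(24,28) = 168
lcm(168,42) = 168
lcm(168,84) = 168
Final lcm = 168


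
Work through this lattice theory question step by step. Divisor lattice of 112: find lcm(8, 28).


In a divisor lattice, join = lcm (least common multiple).
gcd(8,28) = 4
lcm(8,28) = 8*28/gcd = 224/4 = 56


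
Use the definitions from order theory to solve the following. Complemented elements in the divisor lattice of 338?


An element a is complemented if some b has a meet b = bottom, a join b = top.
a is complemented iff gcd(a, n/a)=1, i.e. a is a unitary divisor of 338.
Complemented elements: 1, 2, 169, 338
Count: 4


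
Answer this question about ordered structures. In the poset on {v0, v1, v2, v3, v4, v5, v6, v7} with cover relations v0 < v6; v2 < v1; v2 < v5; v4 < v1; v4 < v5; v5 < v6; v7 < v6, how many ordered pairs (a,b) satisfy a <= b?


The order relation is {(a,b) : a <= b}, reflexive so it includes (a,a).
Examples: (v0,v0), (v0,v6), (v1,v1), (v2,v1), (v2,v2), ...
Total ordered pairs: 17


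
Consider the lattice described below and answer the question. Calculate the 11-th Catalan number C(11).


C(n) = C(2n, n) / (n+1).
C(22, 11) = 705432
C(11) = 705432 / 12 = 58786


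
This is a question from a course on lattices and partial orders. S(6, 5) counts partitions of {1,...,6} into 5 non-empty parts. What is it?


S(n,k) = k*S(n-1,k) + S(n-1,k-1).
S(5,5) = 1, S(5,4) = 10
S(6,5) = 5*1 + 10 = 5 + 10
S(6,5) = 15


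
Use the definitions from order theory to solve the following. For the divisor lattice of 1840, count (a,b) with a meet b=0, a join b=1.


Complement pair (a,b): a meet b = bottom, a join b = top.
Here: gcd(a,b)=1 and lcm(a,b)=1840, i.e. a*b=1840 with a,b coprime.
Pairs found: (1,1840), (5,368), (16,115), (23,80), ... (4 more)
Total ordered pairs: 8
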